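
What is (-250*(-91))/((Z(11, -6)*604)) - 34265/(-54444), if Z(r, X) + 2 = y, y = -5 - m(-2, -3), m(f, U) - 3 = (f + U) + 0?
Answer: -56756035/8221044 ≈ -6.9037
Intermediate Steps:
m(f, U) = 3 + U + f (m(f, U) = 3 + ((f + U) + 0) = 3 + ((U + f) + 0) = 3 + (U + f) = 3 + U + f)
y = -3 (y = -5 - (3 - 3 - 2) = -5 - 1*(-2) = -5 + 2 = -3)
Z(r, X) = -5 (Z(r, X) = -2 - 3 = -5)
(-250*(-91))/((Z(11, -6)*604)) - 34265/(-54444) = (-250*(-91))/((-5*604)) - 34265/(-54444) = 22750/(-3020) - 34265*(-1/54444) = 22750*(-1/3020) + 34265/54444 = -2275/302 + 34265/54444 = -56756035/8221044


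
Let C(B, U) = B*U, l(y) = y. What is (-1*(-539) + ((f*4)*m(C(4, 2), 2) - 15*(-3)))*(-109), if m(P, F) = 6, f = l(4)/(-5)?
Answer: -307816/5 ≈ -61563.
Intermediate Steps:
f = -⅘ (f = 4/(-5) = 4*(-⅕) = -⅘ ≈ -0.80000)
(-1*(-539) + ((f*4)*m(C(4, 2), 2) - 15*(-3)))*(-109) = (-1*(-539) + (-⅘*4*6 - 15*(-3)))*(-109) = (539 + (-16/5*6 + 45))*(-109) = (539 + (-96/5 + 45))*(-109) = (539 + 129/5)*(-109) = (2824/5)*(-109) = -307816/5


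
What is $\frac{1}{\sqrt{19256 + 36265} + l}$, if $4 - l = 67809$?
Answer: $- \frac{67805}{4597462504} - \frac{3 \sqrt{6169}}{4597462504} \approx -1.48 \cdot 10^{-5}$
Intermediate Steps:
$l = -67805$ ($l = 4 - 67809 = -67805$)
$\frac{1}{\sqrt{19256 + 36265} + l} = \frac{1}{\sqrt{19256 + 36265} - 67805} = \frac{1}{\sqrt{55521} - 67805} = \frac{1}{3 \sqrt{6169} - 67805} = \frac{1}{-67805 + 3 \sqrt{6169}}$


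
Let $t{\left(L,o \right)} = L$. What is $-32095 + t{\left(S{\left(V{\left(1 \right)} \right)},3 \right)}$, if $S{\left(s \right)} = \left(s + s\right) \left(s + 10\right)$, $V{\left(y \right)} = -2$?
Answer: $-32127$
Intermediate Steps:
$S{\left(s \right)} = 2 s \left(10 + s\right)$
$-32095 + t{\left(S{\left(V{\left(1 \right)} \right)},3 \right)} = -32095 + 2 \left(-2\right) \left(10 - 2\right) = -32095 + 2 \left(-2\right) 8 = -32095 - 32 = -32127$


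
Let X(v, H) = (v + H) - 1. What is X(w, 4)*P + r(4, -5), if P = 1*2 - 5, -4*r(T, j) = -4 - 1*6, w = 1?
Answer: -19/2 ≈ -9.5000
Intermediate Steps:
X(v, H) = -1 + H + v (X(v, H) = (H + v) - 1 = -1 + H + v)
r(T, j) = 5/2 (r(T, j) = -(-4 - 1*6)/4 = -(-4 - 6)/4 = -1/4*(-10) = 5/2)
P = -3 (P = 2 - 5 = -3)
X(w, 4)*P + r(4, -5) = (-1 + 4 + 1)*(-3) + 5/2 = 4*(-3) + 5/2 = -12 + 5/2 = -19/2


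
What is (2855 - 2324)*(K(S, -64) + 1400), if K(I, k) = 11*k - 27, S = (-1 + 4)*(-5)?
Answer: 355239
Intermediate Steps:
S = -15 (S = 3*(-5) = -15)
K(I, k) = -27 + 11*k
(2855 - 2324)*(K(S, -64) + 1400) = (2855 - 2324)*((-27 + 11*(-64)) + 1400) = 531*((-27 - 704) + 1400) = 531*(-731 + 1400) = 531*669 = 355239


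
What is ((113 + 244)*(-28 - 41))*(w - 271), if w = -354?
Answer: 15395625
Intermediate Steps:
((113 + 244)*(-28 - 41))*(w - 271) = ((113 + 244)*(-28 - 41))*(-354 - 271) = (357*(-69))*(-625) = -24633*(-625) = 15395625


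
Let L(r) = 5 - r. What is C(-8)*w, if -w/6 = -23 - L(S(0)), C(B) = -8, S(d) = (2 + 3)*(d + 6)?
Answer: 96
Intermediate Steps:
S(d) = 30 + 5*d (S(d) = 5*(6 + d) = 30 + 5*d)
w = -12 (w = -6*(-23 - (5 - (30 + 5*0))) = -6*(-23 - (5 - (30 + 0))) = -6*(-23 - (5 - 1*30)) = -6*(-23 - (5 - 30)) = -6*(-23 - 1*(-25)) = -6*(-23 + 25) = -6*2 = -12)
C(-8)*w = -8*(-12) = 96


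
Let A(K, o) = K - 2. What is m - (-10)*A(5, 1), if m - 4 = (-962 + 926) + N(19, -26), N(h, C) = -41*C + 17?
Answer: 1081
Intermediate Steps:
A(K, o) = -2 + K
N(h, C) = 17 - 41*C
m = 1051 (m = 4 + ((-962 + 926) + (17 - 41*(-26))) = 4 + (-36 + (17 + 1066)) = 4 + (-36 + 1083) = 4 + 1047 = 1051)
m - (-10)*A(5, 1) = 1051 - (-10)*(-2 + 5) = 1051 - (-10)*3 = 1051 - 1*(-30) = 1051 + 30 = 1081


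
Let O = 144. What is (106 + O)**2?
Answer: 62500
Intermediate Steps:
(106 + O)**2 = (106 + 144)**2 = 250**2 = 62500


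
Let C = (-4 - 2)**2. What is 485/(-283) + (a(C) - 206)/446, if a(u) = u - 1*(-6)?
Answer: -131361/63109 ≈ -2.0815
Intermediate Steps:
C = 36 (C = (-6)**2 = 36)
a(u) = 6 + u (a(u) = u + 6 = 6 + u)
485/(-283) + (a(C) - 206)/446 = 485/(-283) + ((6 + 36) - 206)/446 = 485*(-1/283) + (42 - 206)*(1/446) = -485/283 - 164*1/446 = -485/283 - 82/223 = -131361/63109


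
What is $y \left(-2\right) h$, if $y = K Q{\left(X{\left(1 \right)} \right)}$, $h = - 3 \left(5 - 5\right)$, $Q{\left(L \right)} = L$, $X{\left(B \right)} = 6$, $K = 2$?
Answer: $0$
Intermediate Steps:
$h = 0$ ($h = \left(-3\right) 0 = 0$)
$y = 12$ ($y = 2 \cdot 6 = 12$)
$y \left(-2\right) h = 12 \left(-2\right) 0 = \left(-24\right) 0 = 0$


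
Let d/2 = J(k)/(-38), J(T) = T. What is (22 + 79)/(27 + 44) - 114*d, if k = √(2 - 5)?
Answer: 101/71 + 6*I*√3 ≈ 1.4225 + 10.392*I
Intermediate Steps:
k = I*√3 (k = √(-3) = I*√3 ≈ 1.732*I)
d = -I*√3/19 (d = 2*((I*√3)/(-38)) = 2*((I*√3)*(-1/38)) = 2*(-I*√3/38) = -I*√3/19 ≈ -0.091161*I)
(22 + 79)/(27 + 44) - 114*d = (22 + 79)/(27 + 44) - (-6)*I*√3 = 101/71 + 6*I*√3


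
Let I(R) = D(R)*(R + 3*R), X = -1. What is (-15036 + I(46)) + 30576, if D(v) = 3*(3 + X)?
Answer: 16644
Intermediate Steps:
D(v) = 6 (D(v) = 3*(3 - 1) = 3*2 = 6)
I(R) = 24*R (I(R) = 6*(R + 3*R) = 6*(4*R) = 24*R)
(-15036 + I(46)) + 30576 = (-15036 + 24*46) + 30576 = (-15036 + 1104) + 30576 = -13932 + 30576 = 16644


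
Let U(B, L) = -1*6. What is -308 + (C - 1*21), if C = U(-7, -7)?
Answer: -335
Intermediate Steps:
U(B, L) = -6
C = -6
-308 + (C - 1*21) = -308 + (-6 - 1*21) = -308 + (-6 - 21) = -308 - 27 = -335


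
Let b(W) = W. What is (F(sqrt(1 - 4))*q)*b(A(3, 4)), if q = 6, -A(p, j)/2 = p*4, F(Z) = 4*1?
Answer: -576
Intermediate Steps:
F(Z) = 4
A(p, j) = -8*p (A(p, j) = -2*p*4 = -8*p)
(F(sqrt(1 - 4))*q)*b(A(3, 4)) = (4*6)*(-8*3) = 24*(-24) = -576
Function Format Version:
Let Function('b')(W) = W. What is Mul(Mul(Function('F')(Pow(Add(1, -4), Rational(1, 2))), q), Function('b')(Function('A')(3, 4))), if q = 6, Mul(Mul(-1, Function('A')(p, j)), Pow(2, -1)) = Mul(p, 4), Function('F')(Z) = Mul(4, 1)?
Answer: -576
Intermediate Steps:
Function('F')(Z) = 4
Function('A')(p, j) = Mul(-8, p) (Function('A')(p, j) = Mul(-2, Mul(p, 4)) = Mul(-2, Mul(4, p)) = Mul(-8, p))
Mul(Mul(Function('F')(Pow(Add(1, -4), Rational(1, 2))), q), Function('b')(Function('A')(3, 4))) = Mul(Mul(4, 6), Mul(-8, 3)) = Mul(24, -24) = -576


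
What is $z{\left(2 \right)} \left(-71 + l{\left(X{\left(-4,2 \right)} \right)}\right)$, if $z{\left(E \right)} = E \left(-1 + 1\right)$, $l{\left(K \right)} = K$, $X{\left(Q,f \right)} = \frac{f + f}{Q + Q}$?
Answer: $0$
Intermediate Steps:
$X{\left(Q,f \right)} = \frac{f}{Q}$ ($X{\left(Q,f \right)} = \frac{2 f}{2 Q} = 2 f \frac{1}{2 Q} = \frac{f}{Q}$)
$z{\left(E \right)} = 0$ ($z{\left(E \right)} = E 0 = 0$)
$z{\left(2 \right)} \left(-71 + l{\left(X{\left(-4,2 \right)} \right)}\right) = 0 \left(-71 + \frac{2}{-4}\right) = 0 \left(-71 + 2 \left(- \frac{1}{4}\right)\right) = 0 \left(-71 - \frac{1}{2}\right) = 0 \left(- \frac{143}{2}\right) = 0$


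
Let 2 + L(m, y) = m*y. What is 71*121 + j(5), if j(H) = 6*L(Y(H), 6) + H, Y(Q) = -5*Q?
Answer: 7684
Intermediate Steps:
L(m, y) = -2 + m*y
j(H) = -12 - 179*H (j(H) = 6*(-2 - 5*H*6) + H = 6*(-2 - 30*H) + H = (-12 - 180*H) + H = -12 - 179*H)
71*121 + j(5) = 71*121 + (-12 - 179*5) = 8591 + (-12 - 895) = 8591 - 907 = 7684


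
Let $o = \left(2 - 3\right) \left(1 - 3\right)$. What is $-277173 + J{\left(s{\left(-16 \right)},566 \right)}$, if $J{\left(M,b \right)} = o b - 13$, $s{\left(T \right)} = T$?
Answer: $-276054$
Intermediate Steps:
$o = 2$ ($o = \left(-1\right) \left(-2\right) = 2$)
$J{\left(M,b \right)} = -13 + 2 b$ ($J{\left(M,b \right)} = 2 b - 13 = -13 + 2 b$)
$-277173 + J{\left(s{\left(-16 \right)},566 \right)} = -277173 + \left(-13 + 2 \cdot 566\right) = -277173 + \left(-13 + 1132\right) = -277173 + 1119 = -276054$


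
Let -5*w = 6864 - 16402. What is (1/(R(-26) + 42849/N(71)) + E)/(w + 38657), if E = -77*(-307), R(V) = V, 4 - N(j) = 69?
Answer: 5264286780/9033533597 ≈ 0.58275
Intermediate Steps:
N(j) = -65 (N(j) = 4 - 1*69 = 4 - 69 = -65)
w = 9538/5 (w = -(6864 - 16402)/5 = -1/5*(-9538) = 9538/5 ≈ 1907.6)
E = 23639
(1/(R(-26) + 42849/N(71)) + E)/(w + 38657) = (1/(-26 + 42849/(-65)) + 23639)/(9538/5 + 38657) = (1/(-26 + 42849*(-1/65)) + 23639)/(202823/5) = (1/(-26 - 42849/65) + 23639)*(5/202823) = (1/(-44539/65) + 23639)*(5/202823) = (-65/44539 + 23639)*(5/202823) = (1052857356/44539)*(5/202823) = 5264286780/9033533597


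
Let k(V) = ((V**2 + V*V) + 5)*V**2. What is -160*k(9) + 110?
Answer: -2164210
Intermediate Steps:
k(V) = V**2*(5 + 2*V**2) (k(V) = ((V**2 + V**2) + 5)*V**2 = (2*V**2 + 5)*V**2 = (5 + 2*V**2)*V**2 = V**2*(5 + 2*V**2))
-160*k(9) + 110 = -160*9**2*(5 + 2*9**2) + 110 = -12960*(5 + 2*81) + 110 = -12960*(5 + 162) + 110 = -12960*167 + 110 = -160*13527 + 110 = -2164320 + 110 = -2164210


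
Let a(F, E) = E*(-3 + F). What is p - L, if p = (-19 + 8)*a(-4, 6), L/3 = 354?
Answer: -600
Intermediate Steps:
L = 1062 (L = 3*354 = 1062)
p = 462 (p = (-19 + 8)*(6*(-3 - 4)) = -66*(-7) = -11*(-42) = 462)
p - L = 462 - 1*1062 = 462 - 1062 = -600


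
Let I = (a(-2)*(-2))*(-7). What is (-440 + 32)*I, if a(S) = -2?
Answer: 11424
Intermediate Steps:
I = -28 (I = -2*(-2)*(-7) = 4*(-7) = -28)
(-440 + 32)*I = (-440 + 32)*(-28) = -408*(-28) = 11424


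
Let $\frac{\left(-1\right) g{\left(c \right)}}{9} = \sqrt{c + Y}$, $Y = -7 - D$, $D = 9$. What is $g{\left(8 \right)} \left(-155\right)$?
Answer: $2790 i \sqrt{2} \approx 3945.7 i$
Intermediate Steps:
$Y = -16$ ($Y = -7 - 9 = -16$)
$g{\left(c \right)} = - 9 \sqrt{-16 + c}$ ($g{\left(c \right)} = - 9 \sqrt{c - 16} = - 9 \sqrt{-16 + c}$)
$g{\left(8 \right)} \left(-155\right) = - 9 \sqrt{-16 + 8} \left(-155\right) = - 9 \sqrt{-8} \left(-155\right) = - 9 \cdot 2 i \sqrt{2} \left(-155\right) = - 18 i \sqrt{2} \left(-155\right) = 2790 i \sqrt{2}$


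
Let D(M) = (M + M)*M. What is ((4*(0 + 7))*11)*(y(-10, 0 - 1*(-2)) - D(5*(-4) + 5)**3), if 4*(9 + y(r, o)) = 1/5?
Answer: -140332513783/5 ≈ -2.8067e+10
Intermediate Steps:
y(r, o) = -179/20 (y(r, o) = -9 + (1/4)/5 = -9 + (1/4)*(1/5) = -9 + 1/20 = -179/20)
D(M) = 2*M**2 (D(M) = (2*M)*M = 2*M**2)
((4*(0 + 7))*11)*(y(-10, 0 - 1*(-2)) - D(5*(-4) + 5)**3) = ((4*(0 + 7))*11)*(-179/20 - (2*(5*(-4) + 5)**2)**3) = ((4*7)*11)*(-179/20 - (2*(-20 + 5)**2)**3) = (28*11)*(-179/20 - (2*(-15)**2)**3) = 308*(-179/20 - (2*225)**3) = 308*(-179/20 - 1*450**3) = 308*(-179/20 - 1*91125000) = 308*(-179/20 - 91125000) = 308*(-1822500179/20) = -140332513783/5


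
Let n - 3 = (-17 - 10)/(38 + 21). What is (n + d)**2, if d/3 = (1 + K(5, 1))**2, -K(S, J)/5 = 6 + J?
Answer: 41927476644/3481 ≈ 1.2045e+7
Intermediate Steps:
K(S, J) = -30 - 5*J (K(S, J) = -5*(6 + J) = -30 - 5*J)
n = 150/59 (n = 3 + (-17 - 10)/(38 + 21) = 3 - 27/59 = 150/59 ≈ 2.5424)
d = 3468 (d = 3*(1 + (-30 - 5*1))**2 = 3*(1 + (-30 - 5))**2 = 3*(1 - 35)**2 = 3*(-34)**2 = 3*1156 = 3468)
(n + d)**2 = (150/59 + 3468)**2 = (204762/59)**2 = 41927476644/3481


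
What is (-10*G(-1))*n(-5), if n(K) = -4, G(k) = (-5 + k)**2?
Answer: 1440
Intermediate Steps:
(-10*G(-1))*n(-5) = -10*(-5 - 1)**2*(-4) = -10*(-6)**2*(-4) = -10*36*(-4) = -360*(-4) = 1440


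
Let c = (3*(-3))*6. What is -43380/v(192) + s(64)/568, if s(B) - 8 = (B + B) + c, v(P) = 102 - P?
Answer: 136929/284 ≈ 482.14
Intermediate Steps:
c = -54 (c = -9*6 = -54)
s(B) = -46 + 2*B (s(B) = 8 + ((B + B) - 54) = 8 + (2*B - 54) = 8 + (-54 + 2*B) = -46 + 2*B)
-43380/v(192) + s(64)/568 = -43380/(102 - 1*192) + (-46 + 2*64)/568 = -43380/(102 - 192) + (-46 + 128)*(1/568) = -43380/(-90) + 82*(1/568) = -43380*(-1/90) + 41/284 = 482 + 41/284 = 136929/284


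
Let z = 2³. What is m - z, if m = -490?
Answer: -498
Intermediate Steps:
z = 8
m - z = -490 - 1*8 = -490 - 8 = -498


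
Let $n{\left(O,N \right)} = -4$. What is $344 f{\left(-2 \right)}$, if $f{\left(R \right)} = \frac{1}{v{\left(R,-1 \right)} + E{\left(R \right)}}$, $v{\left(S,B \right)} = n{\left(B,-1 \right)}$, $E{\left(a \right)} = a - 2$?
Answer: $-43$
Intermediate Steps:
$E{\left(a \right)} = -2 + a$ ($E{\left(a \right)} = a - 2 = -2 + a$)
$v{\left(S,B \right)} = -4$
$f{\left(R \right)} = \frac{1}{-6 + R}$ ($f{\left(R \right)} = \frac{1}{-4 + \left(-2 + R\right)} = \frac{1}{-6 + R}$)
$344 f{\left(-2 \right)} = \frac{344}{-6 - 2} = \frac{344}{-8} = 344 \left(- \frac{1}{8}\right) = -43$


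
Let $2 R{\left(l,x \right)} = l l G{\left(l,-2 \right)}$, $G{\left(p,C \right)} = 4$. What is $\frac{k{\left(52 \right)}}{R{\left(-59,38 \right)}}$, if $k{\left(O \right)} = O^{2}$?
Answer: $\frac{1352}{3481} \approx 0.38839$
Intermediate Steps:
$R{\left(l,x \right)} = 2 l^{2}$ ($R{\left(l,x \right)} = \frac{l l 4}{2} = \frac{l^{2} \cdot 4}{2} = \frac{4 l^{2}}{2} = 2 l^{2}$)
$\frac{k{\left(52 \right)}}{R{\left(-59,38 \right)}} = \frac{52^{2}}{2 \left(-59\right)^{2}} = \frac{2704}{2 \cdot 3481} = \frac{2704}{6962} = 2704 \cdot \frac{1}{6962} = \frac{1352}{3481}$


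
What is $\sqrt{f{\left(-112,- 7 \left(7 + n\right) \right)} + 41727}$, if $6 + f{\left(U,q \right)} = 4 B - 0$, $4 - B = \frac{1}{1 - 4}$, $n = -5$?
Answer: $\frac{\sqrt{375645}}{3} \approx 204.3$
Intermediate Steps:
$B = \frac{13}{3}$ ($B = 4 - \frac{1}{1 - 4} = 4 - \frac{1}{-3} = 4 - - \frac{1}{3} = 4 + \frac{1}{3} = \frac{13}{3} \approx 4.3333$)
$f{\left(U,q \right)} = \frac{34}{3}$ ($f{\left(U,q \right)} = -6 + \left(4 \cdot \frac{13}{3} - 0\right) = -6 + \left(\frac{52}{3} + \left(-4 + 4\right)\right) = -6 + \left(\frac{52}{3} + 0\right) = -6 + \frac{52}{3} = \frac{34}{3}$)
$\sqrt{f{\left(-112,- 7 \left(7 + n\right) \right)} + 41727} = \sqrt{\frac{34}{3} + 41727} = \sqrt{\frac{125215}{3}} = \frac{\sqrt{375645}}{3}$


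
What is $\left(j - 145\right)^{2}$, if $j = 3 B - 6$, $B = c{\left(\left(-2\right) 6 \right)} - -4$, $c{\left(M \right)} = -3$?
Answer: $21904$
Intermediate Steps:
$B = 1$ ($B = -3 - -4 = -3 + 4 = 1$)
$j = -3$ ($j = 3 \cdot 1 - 6 = 3 - 6 = -3$)
$\left(j - 145\right)^{2} = \left(-3 - 145\right)^{2} = \left(-148\right)^{2} = 21904$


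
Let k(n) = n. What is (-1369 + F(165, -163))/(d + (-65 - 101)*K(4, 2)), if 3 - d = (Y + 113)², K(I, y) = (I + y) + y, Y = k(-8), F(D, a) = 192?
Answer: 1177/12350 ≈ 0.095304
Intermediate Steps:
Y = -8
K(I, y) = I + 2*y
d = -11022 (d = 3 - (-8 + 113)² = 3 - 1*105² = 3 - 1*11025 = 3 - 11025 = -11022)
(-1369 + F(165, -163))/(d + (-65 - 101)*K(4, 2)) = (-1369 + 192)/(-11022 + (-65 - 101)*(4 + 2*2)) = -1177/(-11022 - 166*(4 + 4)) = -1177/(-11022 - 166*8) = -1177/(-11022 - 1328) = -1177/(-12350) = -1177*(-1/12350) = 1177/12350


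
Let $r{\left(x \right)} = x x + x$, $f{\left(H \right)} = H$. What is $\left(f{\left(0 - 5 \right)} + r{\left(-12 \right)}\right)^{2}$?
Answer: $16129$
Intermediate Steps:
$r{\left(x \right)} = x + x^{2}$ ($r{\left(x \right)} = x^{2} + x = x + x^{2}$)
$\left(f{\left(0 - 5 \right)} + r{\left(-12 \right)}\right)^{2} = \left(\left(0 - 5\right) - 12 \left(1 - 12\right)\right)^{2} = \left(-5 - -132\right)^{2} = \left(-5 + 132\right)^{2} = 127^{2} = 16129$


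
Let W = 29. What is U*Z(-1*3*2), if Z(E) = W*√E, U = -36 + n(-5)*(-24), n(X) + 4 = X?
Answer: 5220*I*√6 ≈ 12786.0*I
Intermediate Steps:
n(X) = -4 + X
U = 180 (U = -36 + (-4 - 5)*(-24) = -36 - 9*(-24) = -36 + 216 = 180)
Z(E) = 29*√E
U*Z(-1*3*2) = 180*(29*√(-1*3*2)) = 180*(29*√(-3*2)) = 180*(29*√(-6)) = 180*(29*(I*√6)) = 180*(29*I*√6) = 5220*I*√6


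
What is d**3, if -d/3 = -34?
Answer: 1061208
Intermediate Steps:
d = 102 (d = -3*(-34) = 102)
d**3 = 102**3 = 1061208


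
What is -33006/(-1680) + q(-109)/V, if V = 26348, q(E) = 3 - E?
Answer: 5177561/263480 ≈ 19.651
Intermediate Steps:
-33006/(-1680) + q(-109)/V = -33006/(-1680) + (3 - 1*(-109))/26348 = -33006*(-1/1680) + (3 + 109)*(1/26348) = 5501/280 + 112*(1/26348) = 5501/280 + 4/941 = 5177561/263480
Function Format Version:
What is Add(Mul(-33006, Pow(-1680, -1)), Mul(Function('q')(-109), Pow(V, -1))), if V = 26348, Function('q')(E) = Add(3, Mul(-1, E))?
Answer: Rational(5177561, 263480) ≈ 19.651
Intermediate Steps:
Add(Mul(-33006, Pow(-1680, -1)), Mul(Function('q')(-109), Pow(V, -1))) = Add(Mul(-33006, Pow(-1680, -1)), Mul(Add(3, Mul(-1, -109)), Pow(26348, -1))) = Add(Mul(-33006, Rational(-1, 1680)), Mul(Add(3, 109), Rational(1, 26348))) = Add(Rational(5501, 280), Mul(112, Rational(1, 26348))) = Add(Rational(5501, 280), Rational(4, 941)) = Rational(5177561, 263480)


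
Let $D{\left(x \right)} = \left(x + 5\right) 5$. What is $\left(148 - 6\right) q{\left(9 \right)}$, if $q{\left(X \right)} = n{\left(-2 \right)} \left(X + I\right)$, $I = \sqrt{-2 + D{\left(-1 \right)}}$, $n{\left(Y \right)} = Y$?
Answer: $-2556 - 852 \sqrt{2} \approx -3760.9$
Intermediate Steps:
$D{\left(x \right)} = 25 + 5 x$ ($D{\left(x \right)} = \left(5 + x\right) 5 = 25 + 5 x$)
$I = 3 \sqrt{2}$ ($I = \sqrt{-2 + \left(25 + 5 \left(-1\right)\right)} = \sqrt{-2 + \left(25 - 5\right)} = \sqrt{-2 + 20} = \sqrt{18} = 3 \sqrt{2} \approx 4.2426$)
$q{\left(X \right)} = - 6 \sqrt{2} - 2 X$ ($q{\left(X \right)} = - 2 \left(X + 3 \sqrt{2}\right) = - 6 \sqrt{2} - 2 X$)
$\left(148 - 6\right) q{\left(9 \right)} = \left(148 - 6\right) \left(- 6 \sqrt{2} - 18\right) = 142 \left(- 6 \sqrt{2} - 18\right) = 142 \left(-18 - 6 \sqrt{2}\right) = -2556 - 852 \sqrt{2}$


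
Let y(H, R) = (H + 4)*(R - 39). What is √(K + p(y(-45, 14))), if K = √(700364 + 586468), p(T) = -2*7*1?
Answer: √(-14 + 4*√80427) ≈ 33.472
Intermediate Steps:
y(H, R) = (-39 + R)*(4 + H) (y(H, R) = (4 + H)*(-39 + R) = (-39 + R)*(4 + H))
p(T) = -14 (p(T) = -14*1 = -14)
K = 4*√80427 (K = √1286832 = 4*√80427 ≈ 1134.4)
√(K + p(y(-45, 14))) = √(4*√80427 - 14) = √(-14 + 4*√80427)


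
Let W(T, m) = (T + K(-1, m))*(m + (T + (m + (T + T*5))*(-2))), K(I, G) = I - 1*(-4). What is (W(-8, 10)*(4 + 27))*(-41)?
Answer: 495690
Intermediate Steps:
K(I, G) = 4 + I (K(I, G) = I + 4 = 4 + I)
W(T, m) = (3 + T)*(-m - 11*T) (W(T, m) = (T + (4 - 1))*(m + (T + (m + (T + T*5))*(-2))) = (T + 3)*(m + (T + (m + (T + 5*T))*(-2))) = (3 + T)*(m + (T + (m + 6*T)*(-2))) = (3 + T)*(m + (T + (-12*T - 2*m))) = (3 + T)*(m + (-11*T - 2*m)) = (3 + T)*(-m - 11*T))
(W(-8, 10)*(4 + 27))*(-41) = ((-33*(-8) - 11*(-8)² - 3*10 - 1*(-8)*10)*(4 + 27))*(-41) = ((264 - 11*64 - 30 + 80)*31)*(-41) = ((264 - 704 - 30 + 80)*31)*(-41) = -390*31*(-41) = -12090*(-41) = 495690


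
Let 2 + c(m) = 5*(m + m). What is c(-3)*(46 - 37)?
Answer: -288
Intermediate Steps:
c(m) = -2 + 10*m (c(m) = -2 + 5*(m + m) = -2 + 5*(2*m) = -2 + 10*m)
c(-3)*(46 - 37) = (-2 + 10*(-3))*(46 - 37) = (-2 - 30)*9 = -32*9 = -288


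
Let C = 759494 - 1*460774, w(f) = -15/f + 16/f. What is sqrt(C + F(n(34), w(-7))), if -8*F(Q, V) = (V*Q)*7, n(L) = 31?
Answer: sqrt(4779582)/4 ≈ 546.56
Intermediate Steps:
w(f) = 1/f
C = 298720 (C = 759494 - 460774 = 298720)
F(Q, V) = -7*Q*V/8 (F(Q, V) = -V*Q*7/8 = -Q*V*7/8 = -7*Q*V/8)
sqrt(C + F(n(34), w(-7))) = sqrt(298720 - 7/8*31/(-7)) = sqrt(298720 - 7/8*31*(-1/7)) = sqrt(298720 + 31/8) = sqrt(2389791/8) = sqrt(4779582)/4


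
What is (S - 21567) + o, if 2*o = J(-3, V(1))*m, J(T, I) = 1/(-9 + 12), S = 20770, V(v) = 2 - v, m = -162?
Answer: -824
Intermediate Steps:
J(T, I) = 1/3
o = -27 (o = ((1/3)*(-162))/2 = (1/2)*(-54) = -27)
(S - 21567) + o = (20770 - 21567) - 27 = -797 - 27 = -824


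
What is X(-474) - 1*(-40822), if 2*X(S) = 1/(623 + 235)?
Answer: 70050553/1716 ≈ 40822.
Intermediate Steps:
X(S) = 1/1716 (X(S) = 1/(2*(623 + 235)) = (½)/858 = (½)*(1/858) = 1/1716)
X(-474) - 1*(-40822) = 1/1716 - 1*(-40822) = 1/1716 + 40822 = 70050553/1716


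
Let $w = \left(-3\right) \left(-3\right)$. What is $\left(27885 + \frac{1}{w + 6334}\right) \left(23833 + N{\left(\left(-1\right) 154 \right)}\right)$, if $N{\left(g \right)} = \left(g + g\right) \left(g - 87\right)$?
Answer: $\frac{17344495835916}{6343} \approx 2.7344 \cdot 10^{9}$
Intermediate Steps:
$w = 9$
$N{\left(g \right)} = 2 g \left(-87 + g\right)$
$\left(27885 + \frac{1}{w + 6334}\right) \left(23833 + N{\left(\left(-1\right) 154 \right)}\right) = \left(27885 + \frac{1}{9 + 6334}\right) \left(23833 + 2 \left(\left(-1\right) 154\right) \left(-87 - 154\right)\right) = \left(27885 + \frac{1}{6343}\right) \left(23833 + 2 \left(-154\right) \left(-87 - 154\right)\right) = \left(27885 + \frac{1}{6343}\right) \left(23833 + 2 \left(-154\right) \left(-241\right)\right) = \frac{176874556 \left(23833 + 74228\right)}{6343} = \frac{176874556}{6343} \cdot 98061 = \frac{17344495835916}{6343}$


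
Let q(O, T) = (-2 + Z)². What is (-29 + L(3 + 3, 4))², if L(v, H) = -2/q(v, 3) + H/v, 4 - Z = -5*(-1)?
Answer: 66049/81 ≈ 815.42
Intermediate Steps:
Z = -1 (Z = 4 - (-5)*(-1) = 4 - 1*5 = 4 - 5 = -1)
q(O, T) = 9 (q(O, T) = (-2 - 1)² = (-3)² = 9)
L(v, H) = -2/9 + H/v
(-29 + L(3 + 3, 4))² = (-29 + (-2/9 + 4/(3 + 3)))² = (-29 + (-2/9 + 4/6))² = (-29 + (-2/9 + 4*(⅙)))² = (-29 + (-2/9 + ⅔))² = (-29 + 4/9)² = (-257/9)² = 66049/81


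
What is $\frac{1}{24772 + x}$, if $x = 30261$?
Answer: $\frac{1}{55033} \approx 1.8171 \cdot 10^{-5}$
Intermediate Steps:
$\frac{1}{24772 + x} = \frac{1}{24772 + 30261} = \frac{1}{55033}$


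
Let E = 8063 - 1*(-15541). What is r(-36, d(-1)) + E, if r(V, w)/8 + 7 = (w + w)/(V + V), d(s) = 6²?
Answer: 23540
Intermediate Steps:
d(s) = 36
r(V, w) = -56 + 8*w/V (r(V, w) = -56 + 8*((w + w)/(V + V)) = -56 + 8*((2*w)/((2*V))) = -56 + 8*((2*w)*(1/(2*V))) = -56 + 8*(w/V) = -56 + 8*w/V)
E = 23604 (E = 8063 + 15541 = 23604)
r(-36, d(-1)) + E = (-56 + 8*36/(-36)) + 23604 = (-56 + 8*36*(-1/36)) + 23604 = (-56 - 8) + 23604 = -64 + 23604 = 23540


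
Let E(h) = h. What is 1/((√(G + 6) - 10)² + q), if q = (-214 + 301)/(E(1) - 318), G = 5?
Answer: 111267/7898584 + 100489*√11/39492920 ≈ 0.022526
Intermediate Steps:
q = -87/317 (q = (-214 + 301)/(1 - 318) = 87/(-317) = 87*(-1/317) = -87/317 ≈ -0.27445)
1/((√(G + 6) - 10)² + q) = 1/((√(5 + 6) - 10)² - 87/317) = 1/((√11 - 10)² - 87/317) = 1/((-10 + √11)² - 87/317) = 1/(-87/317 + (-10 + √11)²)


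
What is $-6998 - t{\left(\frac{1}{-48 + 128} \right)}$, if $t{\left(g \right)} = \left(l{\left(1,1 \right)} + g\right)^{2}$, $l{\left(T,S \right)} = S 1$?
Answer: $- \frac{44793761}{6400} \approx -6999.0$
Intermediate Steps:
$l{\left(T,S \right)} = S$
$t{\left(g \right)} = \left(1 + g\right)^{2}$
$-6998 - t{\left(\frac{1}{-48 + 128} \right)} = -6998 - \left(1 + \frac{1}{-48 + 128}\right)^{2} = -6998 - \left(1 + \frac{1}{80}\right)^{2} = -6998 - \left(\frac{81}{80}\right)^{2} = -6998 - \frac{6561}{6400} = - \frac{44793761}{6400}$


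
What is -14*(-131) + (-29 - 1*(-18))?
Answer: 1823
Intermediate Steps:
-14*(-131) + (-29 - 1*(-18)) = 1834 + (-29 + 18) = 1834 - 11 = 1823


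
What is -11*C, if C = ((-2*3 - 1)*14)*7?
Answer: 7546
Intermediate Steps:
C = -686 (C = ((-6 - 1)*14)*7 = -7*14*7 = -98*7 = -686)
-11*C = -11*(-686) = 7546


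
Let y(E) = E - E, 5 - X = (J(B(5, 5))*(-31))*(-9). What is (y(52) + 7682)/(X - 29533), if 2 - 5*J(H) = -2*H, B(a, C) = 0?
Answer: -19205/74099 ≈ -0.25918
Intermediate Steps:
J(H) = ⅖ + 2*H/5 (J(H) = ⅖ - (-2)*H/5 = ⅖ + 2*H/5)
X = -533/5 (X = 5 - (⅖ + (⅖)*0)*(-31)*(-9) = 5 - (⅖ + 0)*(-31)*(-9) = 5 - (⅖)*(-31)*(-9) = 5 - (-62)*(-9)/5 = 5 - 1*558/5 = 5 - 558/5 = -533/5 ≈ -106.60)
y(E) = 0
(y(52) + 7682)/(X - 29533) = (0 + 7682)/(-533/5 - 29533) = 7682/(-148198/5) = 7682*(-5/148198) = -19205/74099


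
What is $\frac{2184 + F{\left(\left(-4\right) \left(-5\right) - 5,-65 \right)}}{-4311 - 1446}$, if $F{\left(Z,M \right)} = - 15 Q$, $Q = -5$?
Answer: $- \frac{753}{1919} \approx -0.39239$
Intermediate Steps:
$F{\left(Z,M \right)} = 75$ ($F{\left(Z,M \right)} = \left(-15\right) \left(-5\right) = 75$)
$\frac{2184 + F{\left(\left(-4\right) \left(-5\right) - 5,-65 \right)}}{-4311 - 1446} = \frac{2184 + 75}{-4311 - 1446} = \frac{2259}{-5757} = 2259 \left(- \frac{1}{5757}\right) = - \frac{753}{1919}$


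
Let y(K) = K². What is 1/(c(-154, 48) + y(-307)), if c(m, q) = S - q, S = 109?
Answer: 1/94310 ≈ 1.0603e-5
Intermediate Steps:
c(m, q) = 109 - q
1/(c(-154, 48) + y(-307)) = 1/((109 - 1*48) + (-307)²) = 1/((109 - 48) + 94249) = 1/(61 + 94249) = 1/94310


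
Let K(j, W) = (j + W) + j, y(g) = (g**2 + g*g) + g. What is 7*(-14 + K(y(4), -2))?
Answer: 392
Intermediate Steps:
y(g) = g + 2*g**2 (y(g) = (g**2 + g**2) + g = 2*g**2 + g = g + 2*g**2)
K(j, W) = W + 2*j (K(j, W) = (W + j) + j = W + 2*j)
7*(-14 + K(y(4), -2)) = 7*(-14 + (-2 + 2*(4*(1 + 2*4)))) = 7*(-14 + (-2 + 2*(4*(1 + 8)))) = 7*(-14 + (-2 + 2*(4*9))) = 7*(-14 + (-2 + 2*36)) = 7*(-14 + (-2 + 72)) = 7*(-14 + 70) = 7*56 = 392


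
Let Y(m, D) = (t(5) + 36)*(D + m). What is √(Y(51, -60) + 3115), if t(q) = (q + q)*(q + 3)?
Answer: √2071 ≈ 45.508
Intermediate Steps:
t(q) = 2*q*(3 + q) (t(q) = (2*q)*(3 + q) = 2*q*(3 + q))
Y(m, D) = 116*D + 116*m (Y(m, D) = (2*5*(3 + 5) + 36)*(D + m) = (2*5*8 + 36)*(D + m) = (80 + 36)*(D + m) = 116*(D + m) = 116*D + 116*m)
√(Y(51, -60) + 3115) = √((116*(-60) + 116*51) + 3115) = √((-6960 + 5916) + 3115) = √(-1044 + 3115) = √2071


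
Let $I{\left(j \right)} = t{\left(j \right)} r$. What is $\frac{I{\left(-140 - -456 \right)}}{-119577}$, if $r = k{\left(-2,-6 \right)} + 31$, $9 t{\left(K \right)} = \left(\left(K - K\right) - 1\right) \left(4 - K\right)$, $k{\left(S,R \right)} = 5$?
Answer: $- \frac{416}{39859} \approx -0.010437$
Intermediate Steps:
$t{\left(K \right)} = - \frac{4}{9} + \frac{K}{9}$ ($t{\left(K \right)} = \frac{\left(\left(K - K\right) - 1\right) \left(4 - K\right)}{9} = \frac{\left(0 - 1\right) \left(4 - K\right)}{9} = \frac{\left(-1\right) \left(4 - K\right)}{9} = \frac{-4 + K}{9} = - \frac{4}{9} + \frac{K}{9}$)
$r = 36$ ($r = 5 + 31 = 36$)
$I{\left(j \right)} = -16 + 4 j$ ($I{\left(j \right)} = \left(- \frac{4}{9} + \frac{j}{9}\right) 36 = -16 + 4 j$)
$\frac{I{\left(-140 - -456 \right)}}{-119577} = \frac{-16 + 4 \left(-140 - -456\right)}{-119577} = \left(-16 + 4 \left(-140 + 456\right)\right) \left(- \frac{1}{119577}\right) = \left(-16 + 4 \cdot 316\right) \left(- \frac{1}{119577}\right) = \left(-16 + 1264\right) \left(- \frac{1}{119577}\right) = 1248 \left(- \frac{1}{119577}\right) = - \frac{416}{39859}$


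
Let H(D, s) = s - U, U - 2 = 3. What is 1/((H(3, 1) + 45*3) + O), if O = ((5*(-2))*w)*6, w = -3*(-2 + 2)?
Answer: 1/131 ≈ 0.0076336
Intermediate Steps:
U = 5 (U = 2 + 3 = 5)
H(D, s) = -5 + s (H(D, s) = s - 1*5 = s - 5 = -5 + s)
w = 0 (w = -3*0 = 0)
O = 0 (O = ((5*(-2))*0)*6 = -10*0*6 = 0*6 = 0)
1/((H(3, 1) + 45*3) + O) = 1/(((-5 + 1) + 45*3) + 0) = 1/((-4 + 135) + 0) = 1/(131 + 0) = 1/131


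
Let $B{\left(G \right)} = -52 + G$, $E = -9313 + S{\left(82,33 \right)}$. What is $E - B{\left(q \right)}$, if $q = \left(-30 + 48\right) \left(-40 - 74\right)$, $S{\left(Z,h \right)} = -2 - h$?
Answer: $-7244$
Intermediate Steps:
$q = -2052$ ($q = 18 \left(-114\right) = -2052$)
$E = -9348$ ($E = -9313 - 35 = -9348$)
$E - B{\left(q \right)} = -9348 - \left(-52 - 2052\right) = -9348 - -2104 = -9348 + 2104 = -7244$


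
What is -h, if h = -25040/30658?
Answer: 12520/15329 ≈ 0.81675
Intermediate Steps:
h = -12520/15329 (h = -25040/30658 = -1*12520/15329 = -12520/15329 ≈ -0.81675)
-h = -1*(-12520/15329) = 12520/15329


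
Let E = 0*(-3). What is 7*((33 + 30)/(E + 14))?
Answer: 63/2 ≈ 31.500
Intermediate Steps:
E = 0
7*((33 + 30)/(E + 14)) = 7*((33 + 30)/(0 + 14)) = 7*(63/14) = 7*(63*(1/14)) = 7*(9/2) = 63/2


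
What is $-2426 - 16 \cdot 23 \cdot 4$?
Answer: $-3898$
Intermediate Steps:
$-2426 - 16 \cdot 23 \cdot 4 = -2426 - 368 \cdot 4 = -2426 - 1472 = -3898$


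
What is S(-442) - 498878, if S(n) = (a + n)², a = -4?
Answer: -299962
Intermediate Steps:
S(n) = (-4 + n)²
S(-442) - 498878 = (-4 - 442)² - 498878 = (-446)² - 498878 = 198916 - 498878 = -299962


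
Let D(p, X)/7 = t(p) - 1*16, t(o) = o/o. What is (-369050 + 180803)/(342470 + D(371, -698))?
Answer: -188247/342365 ≈ -0.54984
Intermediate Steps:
t(o) = 1
D(p, X) = -105 (D(p, X) = 7*(1 - 1*16) = 7*(1 - 16) = 7*(-15) = -105)
(-369050 + 180803)/(342470 + D(371, -698)) = (-369050 + 180803)/(342470 - 105) = -188247/342365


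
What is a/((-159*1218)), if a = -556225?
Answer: 556225/193662 ≈ 2.8721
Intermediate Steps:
a/((-159*1218)) = -556225/((-159*1218)) = -556225/(-193662) = -556225*(-1/193662) = 556225/193662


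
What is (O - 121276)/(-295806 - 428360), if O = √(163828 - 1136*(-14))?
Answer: 60638/362083 - 7*√917/362083 ≈ 0.16688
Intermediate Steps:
O = 14*√917 (O = √(163828 + 15904) = √179732 = 14*√917 ≈ 423.95)
(O - 121276)/(-295806 - 428360) = (14*√917 - 121276)/(-295806 - 428360) = (-121276 + 14*√917)/(-724166) = (-121276 + 14*√917)*(-1/724166) = 60638/362083 - 7*√917/362083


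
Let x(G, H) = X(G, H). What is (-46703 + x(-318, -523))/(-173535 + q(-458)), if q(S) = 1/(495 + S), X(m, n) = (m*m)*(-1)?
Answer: 5469599/6420794 ≈ 0.85186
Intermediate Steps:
X(m, n) = -m² (X(m, n) = m²*(-1) = -m²)
x(G, H) = -G²
(-46703 + x(-318, -523))/(-173535 + q(-458)) = (-46703 - 1*(-318)²)/(-173535 + 1/(495 - 458)) = (-46703 - 1*101124)/(-173535 + 1/37) = (-46703 - 101124)/(-173535 + 1/37) = -147827/(-6420794/37) = -147827*(-37/6420794) = 5469599/6420794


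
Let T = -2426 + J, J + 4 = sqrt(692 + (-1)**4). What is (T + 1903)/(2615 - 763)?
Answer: -527/1852 + 3*sqrt(77)/1852 ≈ -0.27034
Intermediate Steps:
J = -4 + 3*sqrt(77) (J = -4 + sqrt(692 + (-1)**4) = -4 + sqrt(692 + 1) = -4 + sqrt(693) = -4 + 3*sqrt(77) ≈ 22.325)
T = -2430 + 3*sqrt(77) (T = -2426 + (-4 + 3*sqrt(77)) = -2430 + 3*sqrt(77) ≈ -2403.7)
(T + 1903)/(2615 - 763) = ((-2430 + 3*sqrt(77)) + 1903)/(2615 - 763) = (-527 + 3*sqrt(77))/1852 = (-527 + 3*sqrt(77))*(1/1852) = -527/1852 + 3*sqrt(77)/1852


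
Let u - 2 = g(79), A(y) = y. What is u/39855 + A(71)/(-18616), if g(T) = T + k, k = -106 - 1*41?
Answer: -1352787/247313560 ≈ -0.0054699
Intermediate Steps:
k = -147 (k = -106 - 41 = -147)
g(T) = -147 + T (g(T) = T - 147 = -147 + T)
u = -66 (u = 2 + (-147 + 79) = 2 - 68 = -66)
u/39855 + A(71)/(-18616) = -66/39855 + 71/(-18616) = -66*1/39855 + 71*(-1/18616) = -22/13285 - 71/18616 = -1352787/247313560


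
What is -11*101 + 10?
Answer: -1101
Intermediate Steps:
-11*101 + 10 = -1111 + 10 = -1101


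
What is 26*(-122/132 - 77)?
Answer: -66859/33 ≈ -2026.0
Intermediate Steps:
26*(-122/132 - 77) = 26*(-122*1/132 - 77) = 26*(-61/66 - 77) = 26*(-5143/66) = -66859/33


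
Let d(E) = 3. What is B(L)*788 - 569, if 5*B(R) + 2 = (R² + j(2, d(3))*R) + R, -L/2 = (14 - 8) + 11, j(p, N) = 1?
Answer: 852923/5 ≈ 1.7058e+5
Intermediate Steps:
L = -34 (L = -2*((14 - 8) + 11) = -2*(6 + 11) = -2*17 = -34)
B(R) = -⅖ + R²/5 + 2*R/5 (B(R) = -⅖ + ((R² + 1*R) + R)/5 = -⅖ + ((R² + R) + R)/5 = -⅖ + ((R + R²) + R)/5 = -⅖ + (R² + 2*R)/5 = -⅖ + (R²/5 + 2*R/5) = -⅖ + R²/5 + 2*R/5)
B(L)*788 - 569 = (-⅖ + (⅕)*(-34)² + (⅖)*(-34))*788 - 569 = (-⅖ + (⅕)*1156 - 68/5)*788 - 569 = (-⅖ + 1156/5 - 68/5)*788 - 569 = (1086/5)*788 - 569 = 855768/5 - 569 = 852923/5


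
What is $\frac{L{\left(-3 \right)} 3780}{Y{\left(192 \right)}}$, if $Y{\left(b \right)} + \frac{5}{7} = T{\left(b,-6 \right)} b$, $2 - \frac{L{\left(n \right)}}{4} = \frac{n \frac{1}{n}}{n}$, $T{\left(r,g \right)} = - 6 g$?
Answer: $\frac{246960}{48379} \approx 5.1047$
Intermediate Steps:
$L{\left(n \right)} = 8 - \frac{4}{n}$ ($L{\left(n \right)} = 8 - 4 \frac{n \frac{1}{n}}{n} = 8 - 4 \cdot 1 \frac{1}{n} = 8 - \frac{4}{n}$)
$Y{\left(b \right)} = - \frac{5}{7} + 36 b$ ($Y{\left(b \right)} = - \frac{5}{7} + \left(-6\right) \left(-6\right) b = - \frac{5}{7} + 36 b$)
$\frac{L{\left(-3 \right)} 3780}{Y{\left(192 \right)}} = \frac{\left(8 - \frac{4}{-3}\right) 3780}{- \frac{5}{7} + 36 \cdot 192} = \frac{\left(8 - - \frac{4}{3}\right) 3780}{- \frac{5}{7} + 6912} = \frac{\left(8 + \frac{4}{3}\right) 3780}{\frac{48379}{7}} = \frac{28}{3} \cdot 3780 \cdot \frac{7}{48379} = 35280 \cdot \frac{7}{48379} = \frac{246960}{48379}$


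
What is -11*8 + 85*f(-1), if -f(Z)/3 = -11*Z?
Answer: -2893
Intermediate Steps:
f(Z) = 33*Z (f(Z) = -(-33)*Z = 33*Z)
-11*8 + 85*f(-1) = -11*8 + 85*(33*(-1)) = -88 + 85*(-33) = -88 - 2805 = -2893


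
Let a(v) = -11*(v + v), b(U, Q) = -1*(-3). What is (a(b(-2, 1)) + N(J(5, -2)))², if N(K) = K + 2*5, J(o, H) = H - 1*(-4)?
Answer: 2916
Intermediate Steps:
J(o, H) = 4 + H (J(o, H) = H + 4 = 4 + H)
b(U, Q) = 3
a(v) = -22*v
N(K) = 10 + K (N(K) = K + 10 = 10 + K)
(a(b(-2, 1)) + N(J(5, -2)))² = (-22*3 + (10 + (4 - 2)))² = (-66 + (10 + 2))² = (-66 + 12)² = (-54)² = 2916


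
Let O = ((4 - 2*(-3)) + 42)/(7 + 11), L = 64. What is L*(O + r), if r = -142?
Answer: -80128/9 ≈ -8903.1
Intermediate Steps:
O = 26/9 (O = ((4 + 6) + 42)/18 = (10 + 42)*(1/18) = 52*(1/18) = 26/9 ≈ 2.8889)
L*(O + r) = 64*(26/9 - 142) = 64*(-1252/9) = -80128/9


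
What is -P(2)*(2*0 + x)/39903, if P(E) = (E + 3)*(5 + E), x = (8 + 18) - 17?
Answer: -105/13301 ≈ -0.0078941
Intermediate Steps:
x = 9 (x = 26 - 17 = 9)
P(E) = (3 + E)*(5 + E)
-P(2)*(2*0 + x)/39903 = -(15 + 2² + 8*2)*(2*0 + 9)/39903 = -(15 + 4 + 16)*(0 + 9)/39903 = -35*9/39903 = -315/39903 = -1*105/13301 = -105/13301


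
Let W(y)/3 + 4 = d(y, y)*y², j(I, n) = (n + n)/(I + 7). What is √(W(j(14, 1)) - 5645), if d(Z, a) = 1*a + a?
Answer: I*√122242001/147 ≈ 75.213*I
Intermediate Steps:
j(I, n) = 2*n/(7 + I) (j(I, n) = (2*n)/(7 + I) = 2*n/(7 + I))
d(Z, a) = 2*a (d(Z, a) = a + a = 2*a)
W(y) = -12 + 6*y³ (W(y) = -12 + 3*((2*y)*y²) = -12 + 3*(2*y³) = -12 + 6*y³)
√(W(j(14, 1)) - 5645) = √((-12 + 6*(2*1/(7 + 14))³) - 5645) = √((-12 + 6*(2*1/21)³) - 5645) = √((-12 + 6*(2*1*(1/21))³) - 5645) = √((-12 + 6*(2/21)³) - 5645) = √((-12 + 6*(8/9261)) - 5645) = √((-12 + 16/3087) - 5645) = √(-37028/3087 - 5645) = √(-17463143/3087) = I*√122242001/147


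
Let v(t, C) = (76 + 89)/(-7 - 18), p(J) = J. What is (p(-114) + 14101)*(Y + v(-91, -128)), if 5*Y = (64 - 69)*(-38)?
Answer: 2195959/5 ≈ 4.3919e+5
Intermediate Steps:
Y = 38 (Y = ((64 - 69)*(-38))/5 = (-5*(-38))/5 = (⅕)*190 = 38)
v(t, C) = -33/5 (v(t, C) = 165/(-25) = 165*(-1/25) = -33/5)
(p(-114) + 14101)*(Y + v(-91, -128)) = (-114 + 14101)*(38 - 33/5) = 13987*(157/5) = 2195959/5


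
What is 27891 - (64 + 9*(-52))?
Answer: 28295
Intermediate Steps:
27891 - (64 + 9*(-52)) = 27891 - (64 - 468) = 27891 - 1*(-404) = 27891 + 404 = 28295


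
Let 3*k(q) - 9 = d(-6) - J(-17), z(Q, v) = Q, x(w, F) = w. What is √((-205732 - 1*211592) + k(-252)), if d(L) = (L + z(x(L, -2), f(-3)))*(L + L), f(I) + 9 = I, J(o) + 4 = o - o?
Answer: I*√3755445/3 ≈ 645.97*I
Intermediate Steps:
J(o) = -4 (J(o) = -4 + (o - o) = -4 + 0 = -4)
f(I) = -9 + I
d(L) = 4*L² (d(L) = (L + L)*(L + L) = (2*L)*(2*L) = 4*L²)
k(q) = 157/3 (k(q) = 3 + (4*(-6)² - 1*(-4))/3 = 3 + (4*36 + 4)/3 = 3 + (144 + 4)/3 = 3 + (⅓)*148 = 3 + 148/3 = 157/3)
√((-205732 - 1*211592) + k(-252)) = √((-205732 - 1*211592) + 157/3) = √((-205732 - 211592) + 157/3) = √(-417324 + 157/3) = √(-1251815/3) = I*√3755445/3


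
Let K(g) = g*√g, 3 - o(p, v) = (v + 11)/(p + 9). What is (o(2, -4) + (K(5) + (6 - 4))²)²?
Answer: 2330025/121 + 57800*√5/11 ≈ 31006.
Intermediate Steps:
o(p, v) = 3 - (11 + v)/(9 + p) (o(p, v) = 3 - (v + 11)/(p + 9) = 3 - (11 + v)/(9 + p))
K(g) = g^(3/2)
(o(2, -4) + (K(5) + (6 - 4))²)² = ((16 - 1*(-4) + 3*2)/(9 + 2) + (5^(3/2) + (6 - 4))²)² = ((16 + 4 + 6)/11 + (5*√5 + 2)²)² = ((1/11)*26 + (2 + 5*√5)²)² = (26/11 + (2 + 5*√5)²)²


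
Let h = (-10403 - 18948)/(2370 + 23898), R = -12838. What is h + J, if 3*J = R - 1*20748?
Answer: -294108367/26268 ≈ -11196.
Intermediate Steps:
h = -29351/26268 ≈ -1.1174
J = -33586/3 (J = (-12838 - 1*20748)/3 = (-12838 - 20748)/3 = (1/3)*(-33586) = -33586/3 ≈ -11195.)
h + J = -29351/26268 - 33586/3 = -294108367/26268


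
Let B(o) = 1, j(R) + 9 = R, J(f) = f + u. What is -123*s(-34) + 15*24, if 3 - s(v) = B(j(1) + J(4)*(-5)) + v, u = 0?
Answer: -4068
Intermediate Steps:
J(f) = f (J(f) = f + 0 = f)
j(R) = -9 + R
s(v) = 2 - v (s(v) = 3 - (1 + v) = 3 + (-1 - v) = 2 - v)
-123*s(-34) + 15*24 = -123*(2 - 1*(-34)) + 15*24 = -123*(2 + 34) + 360 = -123*36 + 360 = -4428 + 360 = -4068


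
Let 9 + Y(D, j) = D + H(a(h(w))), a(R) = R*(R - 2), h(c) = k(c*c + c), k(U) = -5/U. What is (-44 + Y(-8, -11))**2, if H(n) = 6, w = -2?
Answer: 3025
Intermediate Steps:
h(c) = -5/(c + c**2) (h(c) = -5/(c*c + c) = -5/(c**2 + c) = -5/(c + c**2))
a(R) = R*(-2 + R)
Y(D, j) = -3 + D (Y(D, j) = -9 + (D + 6) = -9 + (6 + D) = -3 + D)
(-44 + Y(-8, -11))**2 = (-44 + (-3 - 8))**2 = (-44 - 11)**2 = (-55)**2 = 3025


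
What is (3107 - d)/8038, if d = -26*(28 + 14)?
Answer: 4199/8038 ≈ 0.52239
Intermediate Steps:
d = -1092 (d = -26*42 = -1092)
(3107 - d)/8038 = (3107 - 1*(-1092))/8038 = (3107 + 1092)*(1/8038) = 4199*(1/8038) = 4199/8038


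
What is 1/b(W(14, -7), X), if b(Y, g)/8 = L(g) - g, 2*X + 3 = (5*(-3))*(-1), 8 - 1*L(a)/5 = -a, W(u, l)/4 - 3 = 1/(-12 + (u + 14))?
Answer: 1/512 ≈ 0.0019531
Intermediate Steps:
W(u, l) = 12 + 4/(2 + u) (W(u, l) = 12 + 4/(-12 + (u + 14)) = 12 + 4/(-12 + (14 + u)) = 12 + 4/(2 + u))
L(a) = 40 + 5*a (L(a) = 40 - (-5)*a = 40 + 5*a)
X = 6 (X = -3/2 + ((5*(-3))*(-1))/2 = -3/2 + (-15*(-1))/2 = -3/2 + (½)*15 = -3/2 + 15/2 = 6)
b(Y, g) = 320 + 32*g (b(Y, g) = 8*((40 + 5*g) - g) = 8*(40 + 4*g) = 320 + 32*g)
1/b(W(14, -7), X) = 1/(320 + 32*6) = 1/(320 + 192) = 1/512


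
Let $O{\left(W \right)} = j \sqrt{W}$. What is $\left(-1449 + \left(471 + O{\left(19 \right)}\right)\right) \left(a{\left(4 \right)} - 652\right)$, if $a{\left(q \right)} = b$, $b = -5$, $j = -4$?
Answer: $642546 + 2628 \sqrt{19} \approx 6.54 \cdot 10^{5}$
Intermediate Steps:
$a{\left(q \right)} = -5$
$O{\left(W \right)} = - 4 \sqrt{W}$
$\left(-1449 + \left(471 + O{\left(19 \right)}\right)\right) \left(a{\left(4 \right)} - 652\right) = \left(-1449 + \left(471 - 4 \sqrt{19}\right)\right) \left(-5 - 652\right) = \left(-978 - 4 \sqrt{19}\right) \left(-657\right) = 642546 + 2628 \sqrt{19}$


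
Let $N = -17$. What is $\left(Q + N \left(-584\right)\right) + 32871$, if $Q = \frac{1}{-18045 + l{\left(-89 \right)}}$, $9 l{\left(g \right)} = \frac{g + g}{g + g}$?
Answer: $\frac{6950728787}{162404} \approx 42799.0$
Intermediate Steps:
$l{\left(g \right)} = \frac{1}{9}$ ($l{\left(g \right)} = \frac{\left(g + g\right) \frac{1}{g + g}}{9} = \frac{2 g \frac{1}{2 g}}{9} = \frac{1}{9} \cdot 1 = \frac{1}{9}$)
$Q = - \frac{9}{162404}$ ($Q = \frac{1}{-18045 + \frac{1}{9}} = \frac{1}{- \frac{162404}{9}} = - \frac{9}{162404} \approx -5.5417 \cdot 10^{-5}$)
$\left(Q + N \left(-584\right)\right) + 32871 = \left(- \frac{9}{162404} - -9928\right) + 32871 = \left(- \frac{9}{162404} + 9928\right) + 32871 = \frac{1612346903}{162404} + 32871 = \frac{6950728787}{162404}$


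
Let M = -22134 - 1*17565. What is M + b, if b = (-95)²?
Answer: -30674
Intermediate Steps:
M = -39699 (M = -22134 - 17565 = -39699)
b = 9025
M + b = -39699 + 9025 = -30674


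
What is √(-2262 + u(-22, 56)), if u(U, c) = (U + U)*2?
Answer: 5*I*√94 ≈ 48.477*I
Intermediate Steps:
u(U, c) = 4*U (u(U, c) = (2*U)*2 = 4*U)
√(-2262 + u(-22, 56)) = √(-2262 + 4*(-22)) = √(-2262 - 88) = √(-2350) = 5*I*√94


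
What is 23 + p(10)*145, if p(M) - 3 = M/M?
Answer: 603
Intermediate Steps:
p(M) = 4 (p(M) = 3 + M/M = 3 + 1 = 4)
23 + p(10)*145 = 23 + 4*145 = 23 + 580 = 603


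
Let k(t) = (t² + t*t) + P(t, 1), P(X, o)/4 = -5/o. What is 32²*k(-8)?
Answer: 110592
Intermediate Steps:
P(X, o) = -20/o (P(X, o) = 4*(-5/o) = -20/o)
k(t) = -20 + 2*t² (k(t) = (t² + t*t) - 20/1 = (t² + t²) - 20*1 = 2*t² - 20 = -20 + 2*t²)
32²*k(-8) = 32²*(-20 + 2*(-8)²) = 1024*(-20 + 2*64) = 1024*(-20 + 128) = 1024*108 = 110592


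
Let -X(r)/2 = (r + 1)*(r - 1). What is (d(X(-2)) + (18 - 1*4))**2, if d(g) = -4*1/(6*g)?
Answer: 16129/81 ≈ 199.12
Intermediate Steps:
X(r) = -2*(1 + r)*(-1 + r) (X(r) = -2*(r + 1)*(r - 1) = -2*(1 + r)*(-1 + r))
d(g) = -2/(3*g)
(d(X(-2)) + (18 - 1*4))**2 = (-2/(3*(2 - 2*(-2)**2)) + (18 - 1*4))**2 = (-2/(3*(2 - 2*4)) + (18 - 4))**2 = (-2/(3*(2 - 8)) + 14)**2 = (-2/3/(-6) + 14)**2 = (-2/3*(-1/6) + 14)**2 = (1/9 + 14)**2 = (127/9)**2 = 16129/81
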